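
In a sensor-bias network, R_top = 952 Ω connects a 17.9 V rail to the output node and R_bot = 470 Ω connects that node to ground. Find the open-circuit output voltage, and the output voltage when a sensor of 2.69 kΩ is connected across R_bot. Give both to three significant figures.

Open-circuit: V = 17.9 × 470/(952 + 470) = 5.92 V.
With the load, R_bot becomes R_bot‖R_L = 400.1 Ω, so V = 17.9 × 400.1/1352 = 5.30 V.

Unloaded: 5.92 V; loaded: 5.30 V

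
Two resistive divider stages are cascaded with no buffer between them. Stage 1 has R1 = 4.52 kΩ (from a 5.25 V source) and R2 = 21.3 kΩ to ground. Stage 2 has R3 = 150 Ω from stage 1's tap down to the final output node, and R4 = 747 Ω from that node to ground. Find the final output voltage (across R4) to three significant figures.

V_out ≈ 0.699 V

Stage 2 presents R3+R4 = 897.0 Ω as a load on stage 1's tap.
Stage 1's lower leg becomes R2‖(R3+R4) = 860.8 Ω, so V_mid = 5.25 × 860.8/5381 = 0.8398 V.
Stage 2 is itself unloaded: V_out = V_mid × R4/(R3+R4) = 0.8398 × 747/897.0 = 0.699 V.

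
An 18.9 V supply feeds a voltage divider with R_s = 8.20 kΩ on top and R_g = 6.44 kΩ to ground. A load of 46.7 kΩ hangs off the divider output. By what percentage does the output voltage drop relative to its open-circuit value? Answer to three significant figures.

7.17 %

The divider's output (Thévenin) resistance is R_s‖R_g = 3.607 kΩ.
Fractional drop under load = R_th/(R_th + R_L) = 3.607 / (3.607 + 46.7) = 0.07170.
So the output falls by 7.17 %.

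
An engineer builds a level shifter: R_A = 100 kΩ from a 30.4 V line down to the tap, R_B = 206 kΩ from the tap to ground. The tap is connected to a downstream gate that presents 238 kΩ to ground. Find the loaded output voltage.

V_out ≈ 16.0 V

The load sits in parallel with R_B: R_B‖R_L = (206 × 238) / (206 + 238) = 110.4 kΩ.
V_out = 30.4 × 110.4 / (100 + 110.4) = 30.4 × 110.4/210.4 = 16.0 V.
(Unloaded it would have been 20.5 V.)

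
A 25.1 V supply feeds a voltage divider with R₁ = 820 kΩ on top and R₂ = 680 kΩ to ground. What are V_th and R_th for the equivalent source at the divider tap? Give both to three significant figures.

V_th = 11.4 V, R_th = 372 kΩ

V_th is the open-circuit tap voltage: 25.1 × 680/(820 + 680) = 11.4 V.
With the supply zeroed, R₁ and R₂ appear in parallel from the tap: R_th = R₁‖R₂ = (820 × 680)/1500 = 372 kΩ.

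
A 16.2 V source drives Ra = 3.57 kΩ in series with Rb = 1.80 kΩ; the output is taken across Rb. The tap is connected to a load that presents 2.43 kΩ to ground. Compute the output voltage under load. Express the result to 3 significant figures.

V_out ≈ 3.64 V

The load sits in parallel with Rb: Rb‖R_L = (1.80 × 2.43) / (1.80 + 2.43) = 1.034 kΩ.
V_out = 16.2 × 1.034 / (3.57 + 1.034) = 16.2 × 1.034/4.604 = 3.64 V.
(Unloaded it would have been 5.43 V.)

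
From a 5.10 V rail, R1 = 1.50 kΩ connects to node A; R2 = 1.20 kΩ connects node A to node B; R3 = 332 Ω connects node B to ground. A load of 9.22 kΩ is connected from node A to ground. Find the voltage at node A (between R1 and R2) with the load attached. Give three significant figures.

Below node A the series string R2+R3 = 1532 Ω sits in parallel with the 9220 Ω load: 1314 Ω.
V_A = 5.10 × 1314/(1500 + 1314) = 2.38 V.

V ≈ 2.38 V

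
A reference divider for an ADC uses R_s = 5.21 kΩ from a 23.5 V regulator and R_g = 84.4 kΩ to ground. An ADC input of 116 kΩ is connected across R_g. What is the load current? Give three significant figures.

R_g‖R_L = 48.85 kΩ; V_out = 23.5 × 48.85/54.06 = 21.24 V.
I_L = V_out / R_L = 21.24 / 116 kΩ = 0.183 mA.

I_L ≈ 0.183 mA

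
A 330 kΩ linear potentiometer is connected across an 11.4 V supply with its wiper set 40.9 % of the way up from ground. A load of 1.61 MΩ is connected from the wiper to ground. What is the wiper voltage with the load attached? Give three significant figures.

The wiper splits the pot into (1−α)R = 195.0 kΩ above and αR = 135.0 kΩ below.
Lower section ‖ load = 124.5 kΩ.
V_wiper = 11.4 × 124.5/(195.0 + 124.5) = 4.44 V.

V ≈ 4.44 V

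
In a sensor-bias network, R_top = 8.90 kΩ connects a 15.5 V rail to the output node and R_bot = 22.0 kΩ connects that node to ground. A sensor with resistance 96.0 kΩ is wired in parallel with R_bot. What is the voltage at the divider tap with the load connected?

V_out ≈ 10.4 V

The load sits in parallel with R_bot: R_bot‖R_L = (22.0 × 96.0) / (22.0 + 96.0) = 17.90 kΩ.
V_out = 15.5 × 17.90 / (8.90 + 17.90) = 15.5 × 17.90/26.80 = 10.4 V.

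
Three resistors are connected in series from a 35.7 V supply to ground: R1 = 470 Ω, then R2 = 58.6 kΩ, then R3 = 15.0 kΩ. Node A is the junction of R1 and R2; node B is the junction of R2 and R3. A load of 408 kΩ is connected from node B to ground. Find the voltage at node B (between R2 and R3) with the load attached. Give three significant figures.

V ≈ 7.02 V

At node B, R3 is in parallel with the load: R3‖R_L = 14470 Ω.
Below node A the resistance is R2 + (R3‖R_L) = 73070 Ω, so V_A = 35.7 × 73070/73540 = 35.47 V.
Then V_B = V_A × (R3‖R_L)/(R2 + R3‖R_L) = 35.47 × 14470/73070 = 7.02 V.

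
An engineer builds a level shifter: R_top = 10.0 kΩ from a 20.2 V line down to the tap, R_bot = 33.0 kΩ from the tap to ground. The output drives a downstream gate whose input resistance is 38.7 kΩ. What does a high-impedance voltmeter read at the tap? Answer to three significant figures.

V_out ≈ 12.9 V

The load sits in parallel with R_bot: R_bot‖R_L = (33.0 × 38.7) / (33.0 + 38.7) = 17.81 kΩ.
V_out = 20.2 × 17.81 / (10.0 + 17.81) = 20.2 × 17.81/27.81 = 12.9 V.
(Unloaded it would have been 15.5 V.)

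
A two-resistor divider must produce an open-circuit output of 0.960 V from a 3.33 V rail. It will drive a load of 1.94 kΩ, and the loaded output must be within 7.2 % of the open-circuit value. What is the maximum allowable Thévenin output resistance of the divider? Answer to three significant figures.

Loading drop = R_th/(R_th + R_L) ≤ 0.0720, so R_th ≤ R_L · ε/(1−ε) = 1.94 kΩ × 0.0720/0.9280 = 151 Ω.

R_th ≤ 151 Ω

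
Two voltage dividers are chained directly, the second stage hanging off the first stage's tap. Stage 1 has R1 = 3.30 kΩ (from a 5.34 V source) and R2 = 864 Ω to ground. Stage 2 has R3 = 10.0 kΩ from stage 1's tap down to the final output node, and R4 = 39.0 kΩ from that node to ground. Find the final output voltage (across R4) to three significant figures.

V_out ≈ 0.870 V

Stage 2 presents R3+R4 = 49000 Ω as a load on stage 1's tap.
Stage 1's lower leg becomes R2‖(R3+R4) = 849.0 Ω, so V_mid = 5.34 × 849.0/4149 = 1.093 V.
Stage 2 is itself unloaded: V_out = V_mid × R4/(R3+R4) = 1.093 × 39000/49000 = 0.870 V.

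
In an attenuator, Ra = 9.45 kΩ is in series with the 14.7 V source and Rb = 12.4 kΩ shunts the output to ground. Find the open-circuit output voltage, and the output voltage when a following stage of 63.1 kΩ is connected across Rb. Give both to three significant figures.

Open-circuit: V = 14.7 × 12.4/(9.45 + 12.4) = 8.34 V.
With the load, Rb becomes Rb‖R_L = 10.36 kΩ, so V = 14.7 × 10.36/19.81 = 7.69 V.

Unloaded: 8.34 V; loaded: 7.69 V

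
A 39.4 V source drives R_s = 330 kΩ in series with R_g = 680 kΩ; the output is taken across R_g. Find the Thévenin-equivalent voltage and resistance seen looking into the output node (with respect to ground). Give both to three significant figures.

V_th is the open-circuit tap voltage: 39.4 × 680/(330 + 680) = 26.5 V.
With the supply zeroed, R_s and R_g appear in parallel from the tap: R_th = R_s‖R_g = (330 × 680)/1010 = 222 kΩ.

V_th = 26.5 V, R_th = 222 kΩ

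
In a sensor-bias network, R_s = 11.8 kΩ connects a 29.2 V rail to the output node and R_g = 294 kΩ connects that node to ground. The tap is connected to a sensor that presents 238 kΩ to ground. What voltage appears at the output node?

V_out ≈ 26.8 V

The load sits in parallel with R_g: R_g‖R_L = (294 × 238) / (294 + 238) = 131.5 kΩ.
V_out = 29.2 × 131.5 / (11.8 + 131.5) = 29.2 × 131.5/143.3 = 26.8 V.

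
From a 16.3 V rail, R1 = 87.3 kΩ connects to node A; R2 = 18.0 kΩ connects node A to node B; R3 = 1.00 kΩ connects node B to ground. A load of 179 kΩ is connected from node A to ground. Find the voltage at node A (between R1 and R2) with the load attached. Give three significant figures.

Below node A the series string R2+R3 = 19.00 kΩ sits in parallel with the 179 kΩ load: 17.18 kΩ.
V_A = 16.3 × 17.18/(87.3 + 17.18) = 2.68 V.

V ≈ 2.68 V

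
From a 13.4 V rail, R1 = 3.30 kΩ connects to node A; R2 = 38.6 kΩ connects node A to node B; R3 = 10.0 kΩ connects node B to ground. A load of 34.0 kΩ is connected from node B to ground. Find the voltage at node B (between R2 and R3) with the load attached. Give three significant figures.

V ≈ 2.09 V

At node B, R3 is in parallel with the load: R3‖R_L = 7.727 kΩ.
Below node A the resistance is R2 + (R3‖R_L) = 46.33 kΩ, so V_A = 13.4 × 46.33/49.63 = 12.51 V.
Then V_B = V_A × (R3‖R_L)/(R2 + R3‖R_L) = 12.51 × 7.727/46.33 = 2.09 V.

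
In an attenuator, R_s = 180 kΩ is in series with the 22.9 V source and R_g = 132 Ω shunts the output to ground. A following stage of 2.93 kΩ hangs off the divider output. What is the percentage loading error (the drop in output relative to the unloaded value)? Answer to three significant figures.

4.31 %

The divider's output (Thévenin) resistance is R_s‖R_g = 131.9 Ω.
Fractional drop under load = R_th/(R_th + R_L) = 131.9 / (131.9 + 2930) = 0.04308.
So the output falls by 4.31 %.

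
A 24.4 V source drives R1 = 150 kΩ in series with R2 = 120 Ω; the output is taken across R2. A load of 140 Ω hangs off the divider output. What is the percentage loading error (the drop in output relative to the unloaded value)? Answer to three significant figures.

46.1 %

The divider's output (Thévenin) resistance is R1‖R2 = 119.9 Ω.
Fractional drop under load = R_th/(R_th + R_L) = 119.9 / (119.9 + 140) = 0.4613.
So the output falls by 46.1 %.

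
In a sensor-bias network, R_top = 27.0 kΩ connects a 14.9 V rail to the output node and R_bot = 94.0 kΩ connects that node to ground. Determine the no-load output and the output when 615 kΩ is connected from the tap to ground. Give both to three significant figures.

Open-circuit: V = 14.9 × 94.0/(27.0 + 94.0) = 11.6 V.
With the load, R_bot becomes R_bot‖R_L = 81.54 kΩ, so V = 14.9 × 81.54/108.5 = 11.2 V.

Unloaded: 11.6 V; loaded: 11.2 V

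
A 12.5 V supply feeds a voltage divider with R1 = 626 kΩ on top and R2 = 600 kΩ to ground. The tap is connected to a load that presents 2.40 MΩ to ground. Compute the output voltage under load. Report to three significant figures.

The load sits in parallel with R2: R2‖R_L = (600 × 2400) / (600 + 2400) = 480.0 kΩ.
V_out = 12.5 × 480.0 / (626 + 480.0) = 12.5 × 480.0/1106 = 5.42 V.

V_out ≈ 5.42 V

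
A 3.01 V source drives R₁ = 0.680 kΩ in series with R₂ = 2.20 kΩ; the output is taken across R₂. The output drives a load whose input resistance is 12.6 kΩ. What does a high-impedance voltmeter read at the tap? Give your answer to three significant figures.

The load sits in parallel with R₂: R₂‖R_L = (2200 × 12600) / (2200 + 12600) = 1873 Ω.
V_out = 3.01 × 1873 / (680 + 1873) = 3.01 × 1873/2553 = 2.21 V.
(Unloaded it would have been 2.30 V.)

V_out ≈ 2.21 V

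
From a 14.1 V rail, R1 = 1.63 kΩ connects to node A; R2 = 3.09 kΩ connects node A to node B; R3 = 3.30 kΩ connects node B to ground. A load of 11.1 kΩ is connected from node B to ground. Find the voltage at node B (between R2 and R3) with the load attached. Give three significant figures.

V ≈ 4.94 V

At node B, R3 is in parallel with the load: R3‖R_L = 2.544 kΩ.
Below node A the resistance is R2 + (R3‖R_L) = 5.634 kΩ, so V_A = 14.1 × 5.634/7.264 = 10.94 V.
Then V_B = V_A × (R3‖R_L)/(R2 + R3‖R_L) = 10.94 × 2.544/5.634 = 4.94 V.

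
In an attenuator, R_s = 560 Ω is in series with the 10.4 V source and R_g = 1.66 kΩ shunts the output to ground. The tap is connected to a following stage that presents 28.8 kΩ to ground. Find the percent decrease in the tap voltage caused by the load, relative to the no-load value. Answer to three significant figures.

1.43 %

The divider's output (Thévenin) resistance is R_s‖R_g = 418.7 Ω.
Fractional drop under load = R_th/(R_th + R_L) = 418.7 / (418.7 + 28800) = 0.01433.
So the output falls by 1.43 %.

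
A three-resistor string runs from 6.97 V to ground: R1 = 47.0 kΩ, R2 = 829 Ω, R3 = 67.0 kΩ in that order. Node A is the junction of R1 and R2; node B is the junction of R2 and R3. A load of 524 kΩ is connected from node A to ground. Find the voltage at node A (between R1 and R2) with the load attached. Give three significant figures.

V ≈ 3.91 V

Below node A the series string R2+R3 = 67830 Ω sits in parallel with the 524000 Ω load: 60060 Ω.
V_A = 6.97 × 60060/(47000 + 60060) = 3.91 V.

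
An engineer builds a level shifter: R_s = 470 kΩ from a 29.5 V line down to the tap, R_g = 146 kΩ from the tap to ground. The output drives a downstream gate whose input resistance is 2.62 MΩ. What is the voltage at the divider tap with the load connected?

V_out ≈ 6.71 V

The load sits in parallel with R_g: R_g‖R_L = (146 × 2620) / (146 + 2620) = 138.3 kΩ.
V_out = 29.5 × 138.3 / (470 + 138.3) = 29.5 × 138.3/608.3 = 6.71 V.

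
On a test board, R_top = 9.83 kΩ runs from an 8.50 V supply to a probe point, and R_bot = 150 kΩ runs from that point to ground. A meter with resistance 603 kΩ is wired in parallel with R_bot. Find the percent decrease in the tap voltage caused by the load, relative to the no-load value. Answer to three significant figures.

The divider's output (Thévenin) resistance is R_top‖R_bot = 9.225 kΩ.
Fractional drop under load = R_th/(R_th + R_L) = 9.225 / (9.225 + 603) = 0.01507.
So the output falls by 1.51 %.

1.51 %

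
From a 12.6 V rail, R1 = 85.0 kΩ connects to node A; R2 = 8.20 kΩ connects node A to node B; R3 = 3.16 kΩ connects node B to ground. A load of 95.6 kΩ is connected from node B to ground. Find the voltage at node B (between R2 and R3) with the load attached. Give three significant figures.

At node B, R3 is in parallel with the load: R3‖R_L = 3.059 kΩ.
Below node A the resistance is R2 + (R3‖R_L) = 11.26 kΩ, so V_A = 12.6 × 11.26/96.26 = 1.474 V.
Then V_B = V_A × (R3‖R_L)/(R2 + R3‖R_L) = 1.474 × 3.059/11.26 = 0.400 V.

V ≈ 0.400 V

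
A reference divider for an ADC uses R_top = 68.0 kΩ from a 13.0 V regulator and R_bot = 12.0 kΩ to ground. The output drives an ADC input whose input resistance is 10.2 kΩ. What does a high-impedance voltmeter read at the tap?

The load sits in parallel with R_bot: R_bot‖R_L = (12.0 × 10.2) / (12.0 + 10.2) = 5.514 kΩ.
V_out = 13.0 × 5.514 / (68.0 + 5.514) = 13.0 × 5.514/73.51 = 0.975 V.

V_out ≈ 0.975 V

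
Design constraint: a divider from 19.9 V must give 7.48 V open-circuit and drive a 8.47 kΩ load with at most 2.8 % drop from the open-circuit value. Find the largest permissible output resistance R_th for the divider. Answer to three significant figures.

Loading drop = R_th/(R_th + R_L) ≤ 0.0280, so R_th ≤ R_L · ε/(1−ε) = 8.47 kΩ × 0.0280/0.9720 = 244 Ω.

R_th ≤ 244 Ω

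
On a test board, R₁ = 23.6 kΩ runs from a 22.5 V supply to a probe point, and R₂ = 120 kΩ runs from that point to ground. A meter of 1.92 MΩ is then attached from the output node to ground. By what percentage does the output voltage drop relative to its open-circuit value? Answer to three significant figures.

1.02 %

The divider's output (Thévenin) resistance is R₁‖R₂ = 19.72 kΩ.
Fractional drop under load = R_th/(R_th + R_L) = 19.72 / (19.72 + 1920) = 0.01017.
So the output falls by 1.02 %.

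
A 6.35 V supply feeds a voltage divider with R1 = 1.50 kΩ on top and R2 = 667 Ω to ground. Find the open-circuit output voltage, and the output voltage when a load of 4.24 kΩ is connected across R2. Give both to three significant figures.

Open-circuit: V = 6.35 × 667/(1500 + 667) = 1.95 V.
With the load, R2 becomes R2‖R_L = 576.3 Ω, so V = 6.35 × 576.3/2076 = 1.76 V.

Unloaded: 1.95 V; loaded: 1.76 V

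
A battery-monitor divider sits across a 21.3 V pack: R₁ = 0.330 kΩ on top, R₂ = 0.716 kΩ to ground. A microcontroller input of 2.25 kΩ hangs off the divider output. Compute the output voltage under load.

The load sits in parallel with R₂: R₂‖R_L = (716 × 2250) / (716 + 2250) = 543.2 Ω.
V_out = 21.3 × 543.2 / (330 + 543.2) = 21.3 × 543.2/873.2 = 13.2 V.

V_out ≈ 13.2 V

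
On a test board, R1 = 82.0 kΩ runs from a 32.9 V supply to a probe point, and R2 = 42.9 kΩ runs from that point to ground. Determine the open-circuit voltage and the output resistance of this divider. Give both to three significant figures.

V_th = 11.3 V, R_th = 28.2 kΩ

V_th is the open-circuit tap voltage: 32.9 × 42.9/(82.0 + 42.9) = 11.3 V.
With the supply zeroed, R1 and R2 appear in parallel from the tap: R_th = R1‖R2 = (82.0 × 42.9)/124.9 = 28.2 kΩ.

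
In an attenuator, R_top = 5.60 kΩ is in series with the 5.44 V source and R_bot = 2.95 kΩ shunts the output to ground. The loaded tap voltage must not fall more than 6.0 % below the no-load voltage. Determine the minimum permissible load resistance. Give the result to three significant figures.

R_L(min) ≈ 30.3 kΩ

Output resistance R_th = R_top‖R_bot = (5.60 × 2.95)/8.550 = 1.932 kΩ.
The fractional drop is R_th/(R_th + R_L); requiring this ≤ 0.0600 gives R_L ≥ R_th(1/0.0600 − 1) = 1.932 × 15.67 = 30.3 kΩ.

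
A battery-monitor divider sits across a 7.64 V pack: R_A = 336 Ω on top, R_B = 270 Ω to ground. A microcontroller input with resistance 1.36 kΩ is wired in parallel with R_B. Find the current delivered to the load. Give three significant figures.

I_L ≈ 2.25 mA

R_B‖R_L = 225.3 Ω; V_out = 7.64 × 225.3/561.3 = 3.066 V.
I_L = V_out / R_L = 3.066 / 1.36 kΩ = 2.25 mA.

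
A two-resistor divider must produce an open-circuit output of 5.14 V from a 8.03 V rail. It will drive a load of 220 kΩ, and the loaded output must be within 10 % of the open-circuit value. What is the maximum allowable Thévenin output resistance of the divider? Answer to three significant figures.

R_th ≤ 24.4 kΩ

Loading drop = R_th/(R_th + R_L) ≤ 0.100, so R_th ≤ R_L · ε/(1−ε) = 220 kΩ × 0.100/0.9000 = 24.4 kΩ.
(Any R1, R2 with R2/(R1+R2) = 0.640 and R1‖R2 ≤ 24.4 kΩ will meet the spec.)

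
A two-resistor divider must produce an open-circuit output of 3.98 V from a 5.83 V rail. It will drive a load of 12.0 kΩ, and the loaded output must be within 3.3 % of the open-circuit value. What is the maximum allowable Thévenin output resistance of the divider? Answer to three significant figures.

Loading drop = R_th/(R_th + R_L) ≤ 0.0330, so R_th ≤ R_L · ε/(1−ε) = 12.0 kΩ × 0.0330/0.9670 = 410 Ω.

R_th ≤ 410 Ω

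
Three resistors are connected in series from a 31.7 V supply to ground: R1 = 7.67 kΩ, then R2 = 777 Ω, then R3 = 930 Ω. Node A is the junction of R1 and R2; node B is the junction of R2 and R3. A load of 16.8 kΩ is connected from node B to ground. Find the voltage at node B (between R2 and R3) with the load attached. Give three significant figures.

At node B, R3 is in parallel with the load: R3‖R_L = 881.2 Ω.
Below node A the resistance is R2 + (R3‖R_L) = 1658 Ω, so V_A = 31.7 × 1658/9328 = 5.635 V.
Then V_B = V_A × (R3‖R_L)/(R2 + R3‖R_L) = 5.635 × 881.2/1658 = 2.99 V.

V ≈ 2.99 V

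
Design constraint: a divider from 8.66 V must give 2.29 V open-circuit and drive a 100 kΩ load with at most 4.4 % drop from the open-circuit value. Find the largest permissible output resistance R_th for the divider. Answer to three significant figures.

Loading drop = R_th/(R_th + R_L) ≤ 0.0440, so R_th ≤ R_L · ε/(1−ε) = 100 kΩ × 0.0440/0.9560 = 4.60 kΩ.
(Any R1, R2 with R2/(R1+R2) = 0.264 and R1‖R2 ≤ 4.60 kΩ will meet the spec.)

R_th ≤ 4.60 kΩ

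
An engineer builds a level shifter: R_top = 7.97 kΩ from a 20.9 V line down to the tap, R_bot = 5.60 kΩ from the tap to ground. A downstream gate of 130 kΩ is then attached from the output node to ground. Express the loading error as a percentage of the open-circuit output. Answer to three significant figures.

2.47 %

The divider's output (Thévenin) resistance is R_top‖R_bot = 3.289 kΩ.
Fractional drop under load = R_th/(R_th + R_L) = 3.289 / (3.289 + 130) = 0.02468.
So the output falls by 2.47 %.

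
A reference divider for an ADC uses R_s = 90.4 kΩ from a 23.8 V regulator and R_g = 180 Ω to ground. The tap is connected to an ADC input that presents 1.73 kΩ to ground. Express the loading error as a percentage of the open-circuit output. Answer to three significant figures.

The divider's output (Thévenin) resistance is R_s‖R_g = 179.6 Ω.
Fractional drop under load = R_th/(R_th + R_L) = 179.6 / (179.6 + 1730) = 0.09407.
So the output falls by 9.41 %.

9.41 %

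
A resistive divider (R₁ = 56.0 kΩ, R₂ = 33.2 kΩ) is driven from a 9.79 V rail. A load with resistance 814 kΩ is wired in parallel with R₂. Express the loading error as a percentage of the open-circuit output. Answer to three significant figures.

2.50 %

The divider's output (Thévenin) resistance is R₁‖R₂ = 20.84 kΩ.
Fractional drop under load = R_th/(R_th + R_L) = 20.84 / (20.84 + 814) = 0.02497.
So the output falls by 2.50 %.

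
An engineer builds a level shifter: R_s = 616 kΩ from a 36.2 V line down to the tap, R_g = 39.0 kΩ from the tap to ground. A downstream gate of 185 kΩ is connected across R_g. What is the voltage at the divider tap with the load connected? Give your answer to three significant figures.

V_out ≈ 1.80 V

The load sits in parallel with R_g: R_g‖R_L = (39.0 × 185) / (39.0 + 185) = 32.21 kΩ.
V_out = 36.2 × 32.21 / (616 + 32.21) = 36.2 × 32.21/648.2 = 1.80 V.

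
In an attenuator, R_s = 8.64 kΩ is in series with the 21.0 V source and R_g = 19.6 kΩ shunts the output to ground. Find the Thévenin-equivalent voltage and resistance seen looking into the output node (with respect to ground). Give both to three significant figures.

V_th = 14.6 V, R_th = 6.00 kΩ

V_th is the open-circuit tap voltage: 21.0 × 19.6/(8.64 + 19.6) = 14.6 V.
With the supply zeroed, R_s and R_g appear in parallel from the tap: R_th = R_s‖R_g = (8.64 × 19.6)/28.24 = 6.00 kΩ.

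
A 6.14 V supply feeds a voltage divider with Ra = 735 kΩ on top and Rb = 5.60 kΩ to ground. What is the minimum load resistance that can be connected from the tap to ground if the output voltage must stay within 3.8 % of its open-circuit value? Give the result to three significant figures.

Output resistance R_th = Ra‖Rb = (735 × 5.60)/740.6 = 5.558 kΩ.
The fractional drop is R_th/(R_th + R_L); requiring this ≤ 0.0380 gives R_L ≥ R_th(1/0.0380 − 1) = 5.558 × 25.32 = 141 kΩ.

R_L(min) ≈ 141 kΩ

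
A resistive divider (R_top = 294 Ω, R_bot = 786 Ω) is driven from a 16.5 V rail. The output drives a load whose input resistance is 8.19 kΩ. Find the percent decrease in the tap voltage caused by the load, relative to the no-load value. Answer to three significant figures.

2.55 %

The divider's output (Thévenin) resistance is R_top‖R_bot = 214.0 Ω.
Fractional drop under load = R_th/(R_th + R_L) = 214.0 / (214.0 + 8190) = 0.02546.
So the output falls by 2.55 %.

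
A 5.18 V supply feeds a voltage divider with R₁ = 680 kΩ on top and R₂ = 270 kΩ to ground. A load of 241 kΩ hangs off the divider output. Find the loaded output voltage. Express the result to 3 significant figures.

The load sits in parallel with R₂: R₂‖R_L = (270 × 241) / (270 + 241) = 127.3 kΩ.
V_out = 5.18 × 127.3 / (680 + 127.3) = 5.18 × 127.3/807.3 = 0.817 V.
(Unloaded it would have been 1.47 V.)

V_out ≈ 0.817 V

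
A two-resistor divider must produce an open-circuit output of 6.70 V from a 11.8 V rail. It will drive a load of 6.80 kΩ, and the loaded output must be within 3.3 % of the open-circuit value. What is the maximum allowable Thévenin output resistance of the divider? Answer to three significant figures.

R_th ≤ 232 Ω

Loading drop = R_th/(R_th + R_L) ≤ 0.0330, so R_th ≤ R_L · ε/(1−ε) = 6.80 kΩ × 0.0330/0.9670 = 232 Ω.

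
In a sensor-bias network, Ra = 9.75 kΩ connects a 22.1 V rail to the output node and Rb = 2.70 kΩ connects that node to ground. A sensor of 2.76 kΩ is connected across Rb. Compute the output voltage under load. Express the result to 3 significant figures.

V_out ≈ 2.71 V

The load sits in parallel with Rb: Rb‖R_L = (2.70 × 2.76) / (2.70 + 2.76) = 1.365 kΩ.
V_out = 22.1 × 1.365 / (9.75 + 1.365) = 22.1 × 1.365/11.11 = 2.71 V.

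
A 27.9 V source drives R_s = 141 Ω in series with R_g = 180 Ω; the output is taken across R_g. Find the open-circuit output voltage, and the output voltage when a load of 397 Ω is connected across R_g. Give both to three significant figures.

Unloaded: 15.6 V; loaded: 13.0 V

Open-circuit: V = 27.9 × 180/(141 + 180) = 15.6 V.
With the load, R_g becomes R_g‖R_L = 123.8 Ω, so V = 27.9 × 123.8/264.8 = 13.0 V.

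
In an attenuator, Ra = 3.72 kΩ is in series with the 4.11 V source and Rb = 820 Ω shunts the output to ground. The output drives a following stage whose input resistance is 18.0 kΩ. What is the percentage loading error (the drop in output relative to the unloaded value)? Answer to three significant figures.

3.60 %

The divider's output (Thévenin) resistance is Ra‖Rb = 671.9 Ω.
Fractional drop under load = R_th/(R_th + R_L) = 671.9 / (671.9 + 18000) = 0.03598.
So the output falls by 3.60 %.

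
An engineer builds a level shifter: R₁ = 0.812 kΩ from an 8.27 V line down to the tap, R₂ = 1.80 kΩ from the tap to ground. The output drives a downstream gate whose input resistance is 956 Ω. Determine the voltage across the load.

The load sits in parallel with R₂: R₂‖R_L = (1800 × 956) / (1800 + 956) = 624.4 Ω.
V_out = 8.27 × 624.4 / (812 + 624.4) = 8.27 × 624.4/1436 = 3.59 V.

V_out ≈ 3.59 V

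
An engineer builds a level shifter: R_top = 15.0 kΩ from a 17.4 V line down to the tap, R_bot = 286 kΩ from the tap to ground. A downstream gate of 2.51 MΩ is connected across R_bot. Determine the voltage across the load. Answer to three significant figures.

V_out ≈ 16.4 V

The load sits in parallel with R_bot: R_bot‖R_L = (286 × 2510) / (286 + 2510) = 256.7 kΩ.
V_out = 17.4 × 256.7 / (15.0 + 256.7) = 17.4 × 256.7/271.7 = 16.4 V.
(Unloaded it would have been 16.5 V.)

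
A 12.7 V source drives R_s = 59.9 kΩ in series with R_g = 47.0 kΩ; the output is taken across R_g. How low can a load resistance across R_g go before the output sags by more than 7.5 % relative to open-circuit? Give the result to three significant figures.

R_L(min) ≈ 325 kΩ

Output resistance R_th = R_s‖R_g = (59.9 × 47.0)/106.9 = 26.34 kΩ.
The fractional drop is R_th/(R_th + R_L); requiring this ≤ 0.0750 gives R_L ≥ R_th(1/0.0750 − 1) = 26.34 × 12.33 = 325 kΩ.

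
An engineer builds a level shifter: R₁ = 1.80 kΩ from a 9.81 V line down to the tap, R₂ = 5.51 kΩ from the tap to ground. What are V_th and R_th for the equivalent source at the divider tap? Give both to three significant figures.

V_th is the open-circuit tap voltage: 9.81 × 5.51/(1.80 + 5.51) = 7.39 V.
With the supply zeroed, R₁ and R₂ appear in parallel from the tap: R_th = R₁‖R₂ = (1.80 × 5.51)/7.310 = 1.36 kΩ.

V_th = 7.39 V, R_th = 1.36 kΩ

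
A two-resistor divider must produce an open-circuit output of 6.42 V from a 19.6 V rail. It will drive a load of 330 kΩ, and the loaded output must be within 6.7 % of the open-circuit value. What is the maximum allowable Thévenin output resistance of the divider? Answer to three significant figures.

R_th ≤ 23.7 kΩ

Loading drop = R_th/(R_th + R_L) ≤ 0.0670, so R_th ≤ R_L · ε/(1−ε) = 330 kΩ × 0.0670/0.9330 = 23.7 kΩ.
(Any R1, R2 with R2/(R1+R2) = 0.328 and R1‖R2 ≤ 23.7 kΩ will meet the spec.)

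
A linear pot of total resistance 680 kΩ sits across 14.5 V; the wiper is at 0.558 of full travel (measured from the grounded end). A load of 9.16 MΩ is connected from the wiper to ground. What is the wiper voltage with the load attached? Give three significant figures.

V ≈ 7.95 V

The wiper splits the pot into (1−α)R = 300.6 kΩ above and αR = 379.4 kΩ below.
Lower section ‖ load = 364.3 kΩ.
V_wiper = 14.5 × 364.3/(300.6 + 364.3) = 7.95 V.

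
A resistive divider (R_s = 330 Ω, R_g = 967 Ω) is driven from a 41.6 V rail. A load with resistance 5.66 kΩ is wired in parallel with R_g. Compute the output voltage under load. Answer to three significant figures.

V_out ≈ 29.7 V

The load sits in parallel with R_g: R_g‖R_L = (967 × 5660) / (967 + 5660) = 825.9 Ω.
V_out = 41.6 × 825.9 / (330 + 825.9) = 41.6 × 825.9/1156 = 29.7 V.
(Unloaded it would have been 31.0 V.)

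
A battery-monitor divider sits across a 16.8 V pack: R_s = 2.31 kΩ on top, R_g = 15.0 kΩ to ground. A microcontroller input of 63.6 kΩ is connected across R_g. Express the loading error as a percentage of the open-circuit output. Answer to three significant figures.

3.05 %

The divider's output (Thévenin) resistance is R_s‖R_g = 2.002 kΩ.
Fractional drop under load = R_th/(R_th + R_L) = 2.002 / (2.002 + 63.6) = 0.03051.
So the output falls by 3.05 %.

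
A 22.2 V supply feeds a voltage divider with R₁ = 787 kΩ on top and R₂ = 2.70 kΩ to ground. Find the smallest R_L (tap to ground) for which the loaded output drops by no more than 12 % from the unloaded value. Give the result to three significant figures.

R_L(min) ≈ 19.7 kΩ

Output resistance R_th = R₁‖R₂ = (787 × 2.70)/789.7 = 2.691 kΩ.
The fractional drop is R_th/(R_th + R_L); requiring this ≤ 0.120 gives R_L ≥ R_th(1/0.120 − 1) = 2.691 × 7.333 = 19.7 kΩ.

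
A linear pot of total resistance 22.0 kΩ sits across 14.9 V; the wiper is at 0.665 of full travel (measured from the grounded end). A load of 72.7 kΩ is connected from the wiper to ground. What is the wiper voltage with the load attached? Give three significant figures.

The wiper splits the pot into (1−α)R = 7.370 kΩ above and αR = 14.63 kΩ below.
Lower section ‖ load = 12.18 kΩ.
V_wiper = 14.9 × 12.18/(7.370 + 12.18) = 9.28 V.

V ≈ 9.28 V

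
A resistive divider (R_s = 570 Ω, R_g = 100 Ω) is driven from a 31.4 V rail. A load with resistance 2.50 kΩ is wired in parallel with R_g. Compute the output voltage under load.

The load sits in parallel with R_g: R_g‖R_L = (100 × 2500) / (100 + 2500) = 96.15 Ω.
V_out = 31.4 × 96.15 / (570 + 96.15) = 31.4 × 96.15/666.2 = 4.53 V.

V_out ≈ 4.53 V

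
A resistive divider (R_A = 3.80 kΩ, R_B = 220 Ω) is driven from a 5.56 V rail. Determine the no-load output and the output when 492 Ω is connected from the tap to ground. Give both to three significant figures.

Open-circuit: V = 5.56 × 220/(3800 + 220) = 0.304 V.
With the load, R_B becomes R_B‖R_L = 152.0 Ω, so V = 5.56 × 152.0/3952 = 0.214 V.

Unloaded: 0.304 V; loaded: 0.214 V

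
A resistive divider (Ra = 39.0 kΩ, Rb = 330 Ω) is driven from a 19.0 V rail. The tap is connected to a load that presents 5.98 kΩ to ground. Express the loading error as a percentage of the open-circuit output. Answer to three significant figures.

5.19 %

The divider's output (Thévenin) resistance is Ra‖Rb = 327.2 Ω.
Fractional drop under load = R_th/(R_th + R_L) = 327.2 / (327.2 + 5980) = 0.05188.
So the output falls by 5.19 %.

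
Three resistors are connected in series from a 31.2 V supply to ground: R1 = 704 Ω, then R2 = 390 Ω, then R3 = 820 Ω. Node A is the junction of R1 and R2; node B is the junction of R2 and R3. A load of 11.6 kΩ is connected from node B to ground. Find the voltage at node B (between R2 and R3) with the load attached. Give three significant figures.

At node B, R3 is in parallel with the load: R3‖R_L = 765.9 Ω.
Below node A the resistance is R2 + (R3‖R_L) = 1156 Ω, so V_A = 31.2 × 1156/1860 = 19.39 V.
Then V_B = V_A × (R3‖R_L)/(R2 + R3‖R_L) = 19.39 × 765.9/1156 = 12.8 V.

V ≈ 12.8 V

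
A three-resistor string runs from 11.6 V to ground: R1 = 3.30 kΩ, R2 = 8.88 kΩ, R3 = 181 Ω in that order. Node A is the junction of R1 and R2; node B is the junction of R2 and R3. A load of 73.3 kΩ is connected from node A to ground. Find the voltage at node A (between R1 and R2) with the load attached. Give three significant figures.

Below node A the series string R2+R3 = 9061 Ω sits in parallel with the 73300 Ω load: 8064 Ω.
V_A = 11.6 × 8064/(3300 + 8064) = 8.23 V.

V ≈ 8.23 V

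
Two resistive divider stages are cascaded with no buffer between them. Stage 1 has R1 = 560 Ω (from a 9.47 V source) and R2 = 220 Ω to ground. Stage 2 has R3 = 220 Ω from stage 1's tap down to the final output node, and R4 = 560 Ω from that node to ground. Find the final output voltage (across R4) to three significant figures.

Stage 2 presents R3+R4 = 780.0 Ω as a load on stage 1's tap.
Stage 1's lower leg becomes R2‖(R3+R4) = 171.6 Ω, so V_mid = 9.47 × 171.6/731.6 = 2.221 V.
Stage 2 is itself unloaded: V_out = V_mid × R4/(R3+R4) = 2.221 × 560/780.0 = 1.59 V.

V_out ≈ 1.59 V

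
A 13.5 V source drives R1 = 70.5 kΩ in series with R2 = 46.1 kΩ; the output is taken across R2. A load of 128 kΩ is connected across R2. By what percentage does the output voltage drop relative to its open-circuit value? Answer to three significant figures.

The divider's output (Thévenin) resistance is R1‖R2 = 27.87 kΩ.
Fractional drop under load = R_th/(R_th + R_L) = 27.87 / (27.87 + 128) = 0.1788.
So the output falls by 17.9 %.

17.9 %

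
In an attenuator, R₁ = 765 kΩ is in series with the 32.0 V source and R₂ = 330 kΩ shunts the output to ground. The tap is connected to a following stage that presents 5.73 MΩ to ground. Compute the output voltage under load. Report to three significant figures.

The load sits in parallel with R₂: R₂‖R_L = (330 × 5730) / (330 + 5730) = 312.0 kΩ.
V_out = 32.0 × 312.0 / (765 + 312.0) = 32.0 × 312.0/1077 = 9.27 V.

V_out ≈ 9.27 V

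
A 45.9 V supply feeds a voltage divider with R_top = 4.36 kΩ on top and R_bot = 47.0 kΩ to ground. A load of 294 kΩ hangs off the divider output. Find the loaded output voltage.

V_out ≈ 41.4 V

The load sits in parallel with R_bot: R_bot‖R_L = (47.0 × 294) / (47.0 + 294) = 40.52 kΩ.
V_out = 45.9 × 40.52 / (4.36 + 40.52) = 45.9 × 40.52/44.88 = 41.4 V.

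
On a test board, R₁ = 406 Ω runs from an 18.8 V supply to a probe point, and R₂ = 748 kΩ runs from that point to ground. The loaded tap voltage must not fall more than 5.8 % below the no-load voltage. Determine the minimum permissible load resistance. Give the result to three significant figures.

R_L(min) ≈ 6.59 kΩ

Output resistance R_th = R₁‖R₂ = (406 × 748000)/748400 = 405.8 Ω.
The fractional drop is R_th/(R_th + R_L); requiring this ≤ 0.0580 gives R_L ≥ R_th(1/0.0580 − 1) = 405.8 × 16.24 = 6.59 kΩ.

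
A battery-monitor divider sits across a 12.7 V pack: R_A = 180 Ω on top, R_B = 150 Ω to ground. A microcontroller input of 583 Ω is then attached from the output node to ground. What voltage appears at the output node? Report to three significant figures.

V_out ≈ 5.06 V

The load sits in parallel with R_B: R_B‖R_L = (150 × 583) / (150 + 583) = 119.3 Ω.
V_out = 12.7 × 119.3 / (180 + 119.3) = 12.7 × 119.3/299.3 = 5.06 V.
(Unloaded it would have been 5.77 V.)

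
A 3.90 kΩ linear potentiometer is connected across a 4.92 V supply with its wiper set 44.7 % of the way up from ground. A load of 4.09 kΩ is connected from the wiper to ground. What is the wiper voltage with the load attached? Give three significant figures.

V ≈ 1.78 V

The wiper splits the pot into (1−α)R = 2.157 kΩ above and αR = 1.743 kΩ below.
Lower section ‖ load = 1.222 kΩ.
V_wiper = 4.92 × 1.222/(2.157 + 1.222) = 1.78 V.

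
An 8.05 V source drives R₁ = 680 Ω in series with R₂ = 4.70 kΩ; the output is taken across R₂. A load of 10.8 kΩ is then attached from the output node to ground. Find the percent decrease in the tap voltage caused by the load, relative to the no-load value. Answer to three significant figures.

5.21 %

The divider's output (Thévenin) resistance is R₁‖R₂ = 594.1 Ω.
Fractional drop under load = R_th/(R_th + R_L) = 594.1 / (594.1 + 10800) = 0.05214.
So the output falls by 5.21 %.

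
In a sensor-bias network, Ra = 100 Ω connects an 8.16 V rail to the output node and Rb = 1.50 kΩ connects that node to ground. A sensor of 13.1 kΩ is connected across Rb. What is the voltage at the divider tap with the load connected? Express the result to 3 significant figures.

V_out ≈ 7.60 V

The load sits in parallel with Rb: Rb‖R_L = (1500 × 13100) / (1500 + 13100) = 1346 Ω.
V_out = 8.16 × 1346 / (100 + 1346) = 8.16 × 1346/1446 = 7.60 V.
(Unloaded it would have been 7.65 V.)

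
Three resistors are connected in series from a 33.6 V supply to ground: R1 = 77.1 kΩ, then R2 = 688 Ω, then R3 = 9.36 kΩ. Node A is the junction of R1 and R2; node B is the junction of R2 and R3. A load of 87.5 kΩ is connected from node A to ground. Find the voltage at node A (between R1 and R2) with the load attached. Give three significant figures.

Below node A the series string R2+R3 = 10050 Ω sits in parallel with the 87500 Ω load: 9013 Ω.
V_A = 33.6 × 9013/(77100 + 9013) = 3.52 V.

V ≈ 3.52 V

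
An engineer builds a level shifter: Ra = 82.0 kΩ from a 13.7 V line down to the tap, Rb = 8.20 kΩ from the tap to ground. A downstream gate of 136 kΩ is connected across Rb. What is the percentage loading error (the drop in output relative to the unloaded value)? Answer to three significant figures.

The divider's output (Thévenin) resistance is Ra‖Rb = 7.455 kΩ.
Fractional drop under load = R_th/(R_th + R_L) = 7.455 / (7.455 + 136) = 0.05196.
So the output falls by 5.20 %.

5.20 %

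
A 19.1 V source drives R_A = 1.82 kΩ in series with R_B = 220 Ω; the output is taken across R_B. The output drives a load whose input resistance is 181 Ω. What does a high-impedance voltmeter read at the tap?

The load sits in parallel with R_B: R_B‖R_L = (220 × 181) / (220 + 181) = 99.30 Ω.
V_out = 19.1 × 99.30 / (1820 + 99.30) = 19.1 × 99.30/1919 = 0.988 V.
(Unloaded it would have been 2.06 V.)

V_out ≈ 0.988 V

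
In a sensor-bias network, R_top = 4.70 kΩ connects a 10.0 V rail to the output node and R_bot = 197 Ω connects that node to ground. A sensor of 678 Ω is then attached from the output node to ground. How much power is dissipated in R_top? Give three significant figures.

P ≈ 20.0 mW

Total resistance from the source is R_top + (R_bot‖R_L) = 4853 Ω, so I = 10.0/4853 Ω = 2.061 mA.
P = I²·R_top = (2.061 mA)² × 4.70 kΩ = 20.0 mW.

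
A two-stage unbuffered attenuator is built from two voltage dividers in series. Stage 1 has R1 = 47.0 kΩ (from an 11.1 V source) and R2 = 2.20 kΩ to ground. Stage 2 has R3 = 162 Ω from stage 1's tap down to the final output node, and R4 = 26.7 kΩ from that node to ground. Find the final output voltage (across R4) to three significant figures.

Stage 2 presents R3+R4 = 26860 Ω as a load on stage 1's tap.
Stage 1's lower leg becomes R2‖(R3+R4) = 2033 Ω, so V_mid = 11.1 × 2033/49030 = 0.4603 V.
Stage 2 is itself unloaded: V_out = V_mid × R4/(R3+R4) = 0.4603 × 26700/26860 = 0.458 V.

V_out ≈ 0.458 V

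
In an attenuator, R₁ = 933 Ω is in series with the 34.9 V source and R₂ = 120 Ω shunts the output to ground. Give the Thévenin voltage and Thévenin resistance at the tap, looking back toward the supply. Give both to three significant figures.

V_th = 3.98 V, R_th = 106 Ω

V_th is the open-circuit tap voltage: 34.9 × 120/(933 + 120) = 3.98 V.
With the supply zeroed, R₁ and R₂ appear in parallel from the tap: R_th = R₁‖R₂ = (933 × 120)/1053 = 106 Ω.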